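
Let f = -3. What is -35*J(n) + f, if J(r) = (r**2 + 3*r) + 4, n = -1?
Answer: -73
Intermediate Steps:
J(r) = 4 + r**2 + 3*r
-35*J(n) + f = -35*(4 + (-1)**2 + 3*(-1)) - 3 = -35*(4 + 1 - 3) - 3 = -35*2 - 3 = -70 - 3 = -73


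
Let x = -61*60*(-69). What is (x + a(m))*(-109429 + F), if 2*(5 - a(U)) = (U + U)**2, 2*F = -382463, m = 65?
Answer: -146779449495/2 ≈ -7.3390e+10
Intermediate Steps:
F = -382463/2 (F = (1/2)*(-382463) = -382463/2 ≈ -1.9123e+5)
x = 252540 (x = -3660*(-69) = 252540)
a(U) = 5 - 2*U**2 (a(U) = 5 - (U + U)**2/2 = 5 - 4*U**2/2 = 5 - 2*U**2)
(x + a(m))*(-109429 + F) = (252540 + (5 - 2*65**2))*(-109429 - 382463/2) = (252540 + (5 - 2*4225))*(-601321/2) = (252540 + (5 - 8450))*(-601321/2) = (252540 - 8445)*(-601321/2) = 244095*(-601321/2) = -146779449495/2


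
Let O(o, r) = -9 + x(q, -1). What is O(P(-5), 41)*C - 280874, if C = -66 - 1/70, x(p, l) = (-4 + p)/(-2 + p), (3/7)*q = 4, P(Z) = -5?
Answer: -30836067/110 ≈ -2.8033e+5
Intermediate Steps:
q = 28/3 (q = (7/3)*4 = 28/3 ≈ 9.3333)
x(p, l) = (-4 + p)/(-2 + p)
O(o, r) = -91/11 (O(o, r) = -9 + (-4 + 28/3)/(-2 + 28/3) = -9 + (16/3)/(22/3) = -9 + (3/22)*(16/3) = -9 + 8/11 = -91/11)
C = -4621/70 (C = -66 - 1*1/70 = -66 - 1/70 = -4621/70 ≈ -66.014)
O(P(-5), 41)*C - 280874 = -91/11*(-4621/70) - 280874 = 60073/110 - 280874 = -30836067/110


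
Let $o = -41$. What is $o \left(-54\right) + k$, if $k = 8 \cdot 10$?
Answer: $2294$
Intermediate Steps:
$k = 80$
$o \left(-54\right) + k = \left(-41\right) \left(-54\right) + 80 = 2214 + 80 = 2294$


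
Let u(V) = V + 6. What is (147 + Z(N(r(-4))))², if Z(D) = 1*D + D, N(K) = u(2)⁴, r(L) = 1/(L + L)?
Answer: 69538921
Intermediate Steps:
r(L) = 1/(2*L)
u(V) = 6 + V
N(K) = 4096 (N(K) = (6 + 2)⁴ = 8⁴ = 4096)
Z(D) = 2*D (Z(D) = D + D = 2*D)
(147 + Z(N(r(-4))))² = (147 + 2*4096)² = (147 + 8192)² = 8339² = 69538921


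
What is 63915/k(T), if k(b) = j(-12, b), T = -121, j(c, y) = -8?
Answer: -63915/8 ≈ -7989.4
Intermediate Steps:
k(b) = -8
63915/k(T) = 63915/(-8) = 63915*(-⅛) = -63915/8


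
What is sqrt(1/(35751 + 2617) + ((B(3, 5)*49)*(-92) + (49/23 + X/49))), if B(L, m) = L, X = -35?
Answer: I*sqrt(32250004123985186)/1544312 ≈ 116.29*I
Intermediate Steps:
sqrt(1/(35751 + 2617) + ((B(3, 5)*49)*(-92) + (49/23 + X/49))) = sqrt(1/(35751 + 2617) + ((3*49)*(-92) + (49/23 - 35/49))) = sqrt(1/38368 + (147*(-92) + (49*(1/23) - 35*1/49))) = sqrt(1/38368 + (-13524 + (49/23 - 5/7))) = sqrt(1/38368 + (-13524 + 228/161)) = sqrt(1/38368 - 2177136/161) = sqrt(-83532353887/6177248) = I*sqrt(32250004123985186)/1544312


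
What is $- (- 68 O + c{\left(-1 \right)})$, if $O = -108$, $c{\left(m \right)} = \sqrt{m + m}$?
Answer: $-7344 - i \sqrt{2} \approx -7344.0 - 1.4142 i$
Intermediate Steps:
$c{\left(m \right)} = \sqrt{2} \sqrt{m}$ ($c{\left(m \right)} = \sqrt{2 m} = \sqrt{2} \sqrt{m}$)
$- (- 68 O + c{\left(-1 \right)}) = - (\left(-68\right) \left(-108\right) + \sqrt{2} \sqrt{-1}) = - (7344 + \sqrt{2} i) = - (7344 + i \sqrt{2}) = -7344 - i \sqrt{2}$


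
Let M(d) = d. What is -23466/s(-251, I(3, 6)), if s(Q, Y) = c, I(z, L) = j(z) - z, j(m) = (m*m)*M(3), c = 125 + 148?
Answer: -7822/91 ≈ -85.956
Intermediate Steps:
c = 273
j(m) = 3*m² (j(m) = (m*m)*3 = m²*3 = 3*m²)
I(z, L) = -z + 3*z² (I(z, L) = 3*z² - z = -z + 3*z²)
s(Q, Y) = 273
-23466/s(-251, I(3, 6)) = -23466/273 = -23466*1/273 = -7822/91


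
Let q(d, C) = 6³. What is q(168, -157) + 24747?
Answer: 24963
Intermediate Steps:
q(d, C) = 216
q(168, -157) + 24747 = 216 + 24747 = 24963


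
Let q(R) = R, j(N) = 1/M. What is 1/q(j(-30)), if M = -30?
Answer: -30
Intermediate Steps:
j(N) = -1/30 (j(N) = 1/(-30) = -1/30)
1/q(j(-30)) = 1/(-1/30) = -30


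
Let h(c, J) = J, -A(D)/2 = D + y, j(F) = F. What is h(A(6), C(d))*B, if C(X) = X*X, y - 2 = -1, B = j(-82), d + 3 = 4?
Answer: -82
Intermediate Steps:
d = 1 (d = -3 + 4 = 1)
B = -82
y = 1 (y = 2 - 1 = 1)
A(D) = -2 - 2*D (A(D) = -2*(D + 1) = -2*(1 + D) = -2 - 2*D)
C(X) = X²
h(A(6), C(d))*B = 1²*(-82) = 1*(-82) = -82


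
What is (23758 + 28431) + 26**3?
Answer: 69765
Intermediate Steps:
(23758 + 28431) + 26**3 = 52189 + 17576 = 69765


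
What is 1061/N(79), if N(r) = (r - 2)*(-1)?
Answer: -1061/77 ≈ -13.779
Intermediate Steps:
N(r) = 2 - r (N(r) = (-2 + r)*(-1) = 2 - r)
1061/N(79) = 1061/(2 - 1*79) = 1061/(2 - 79) = 1061/(-77) = 1061*(-1/77) = -1061/77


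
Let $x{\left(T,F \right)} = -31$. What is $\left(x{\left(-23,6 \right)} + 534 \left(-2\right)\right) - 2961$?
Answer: $-4060$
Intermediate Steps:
$\left(x{\left(-23,6 \right)} + 534 \left(-2\right)\right) - 2961 = \left(-31 + 534 \left(-2\right)\right) - 2961 = \left(-31 - 1068\right) - 2961 = -1099 - 2961 = -4060$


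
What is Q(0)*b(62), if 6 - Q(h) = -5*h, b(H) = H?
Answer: 372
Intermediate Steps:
Q(h) = 6 + 5*h (Q(h) = 6 - (-5)*h = 6 + 5*h)
Q(0)*b(62) = (6 + 5*0)*62 = (6 + 0)*62 = 6*62 = 372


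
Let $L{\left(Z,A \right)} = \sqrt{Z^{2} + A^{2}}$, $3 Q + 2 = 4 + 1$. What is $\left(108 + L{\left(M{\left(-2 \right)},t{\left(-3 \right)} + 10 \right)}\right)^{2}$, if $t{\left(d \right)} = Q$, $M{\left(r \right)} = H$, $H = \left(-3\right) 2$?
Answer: $\left(108 + \sqrt{157}\right)^{2} \approx 14527.0$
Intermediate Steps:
$H = -6$
$M{\left(r \right)} = -6$
$Q = 1$ ($Q = - \frac{2}{3} + \frac{4 + 1}{3} = - \frac{2}{3} + \frac{1}{3} \cdot 5 = - \frac{2}{3} + \frac{5}{3} = 1$)
$t{\left(d \right)} = 1$
$L{\left(Z,A \right)} = \sqrt{A^{2} + Z^{2}}$
$\left(108 + L{\left(M{\left(-2 \right)},t{\left(-3 \right)} + 10 \right)}\right)^{2} = \left(108 + \sqrt{\left(1 + 10\right)^{2} + \left(-6\right)^{2}}\right)^{2} = \left(108 + \sqrt{11^{2} + 36}\right)^{2} = \left(108 + \sqrt{121 + 36}\right)^{2} = \left(108 + \sqrt{157}\right)^{2}$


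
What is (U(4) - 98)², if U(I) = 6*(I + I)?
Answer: 2500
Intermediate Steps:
U(I) = 12*I (U(I) = 6*(2*I) = 12*I)
(U(4) - 98)² = (12*4 - 98)² = (48 - 98)² = (-50)² = 2500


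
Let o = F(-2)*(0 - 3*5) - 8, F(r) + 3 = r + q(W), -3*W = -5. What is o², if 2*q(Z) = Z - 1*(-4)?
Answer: 2401/4 ≈ 600.25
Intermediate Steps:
W = 5/3 (W = -⅓*(-5) = 5/3 ≈ 1.6667)
q(Z) = 2 + Z/2 (q(Z) = (Z - 1*(-4))/2 = (Z + 4)/2 = (4 + Z)/2 = 2 + Z/2)
F(r) = -⅙ + r (F(r) = -3 + (r + (2 + (½)*(5/3))) = -3 + (r + (2 + ⅚)) = -3 + (r + 17/6) = -3 + (17/6 + r) = -⅙ + r)
o = 49/2 (o = (-⅙ - 2)*(0 - 3*5) - 8 = -13*(0 - 15)/6 - 8 = -13/6*(-15) - 8 = 65/2 - 8 = 49/2 ≈ 24.500)
o² = (49/2)² = 2401/4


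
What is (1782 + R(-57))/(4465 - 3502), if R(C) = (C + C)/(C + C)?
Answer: 1783/963 ≈ 1.8515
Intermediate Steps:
R(C) = 1 (R(C) = (2*C)/((2*C)) = (2*C)*(1/(2*C)) = 1)
(1782 + R(-57))/(4465 - 3502) = (1782 + 1)/(4465 - 3502) = 1783/963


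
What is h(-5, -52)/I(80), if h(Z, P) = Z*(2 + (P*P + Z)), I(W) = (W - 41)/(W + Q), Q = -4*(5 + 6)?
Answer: -162060/13 ≈ -12466.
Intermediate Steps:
Q = -44 (Q = -4*11 = -44)
I(W) = (-41 + W)/(-44 + W) (I(W) = (W - 41)/(W - 44) = (-41 + W)/(-44 + W))
h(Z, P) = Z*(2 + Z + P**2) (h(Z, P) = Z*(2 + (P**2 + Z)) = Z*(2 + (Z + P**2)) = Z*(2 + Z + P**2))
h(-5, -52)/I(80) = (-5*(2 - 5 + (-52)**2))/(((-41 + 80)/(-44 + 80))) = (-5*(2 - 5 + 2704))/((39/36)) = (-5*2701)/(((1/36)*39)) = -13505/13/12 = -13505*12/13 = -162060/13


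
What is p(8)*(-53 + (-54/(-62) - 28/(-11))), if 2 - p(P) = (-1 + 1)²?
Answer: -33816/341 ≈ -99.167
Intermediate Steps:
p(P) = 2 (p(P) = 2 - (-1 + 1)² = 2 - 1*0² = 2 - 1*0 = 2 + 0 = 2)
p(8)*(-53 + (-54/(-62) - 28/(-11))) = 2*(-53 + (-54/(-62) - 28/(-11))) = 2*(-53 + (-54*(-1/62) - 28*(-1/11))) = 2*(-53 + (27/31 + 28/11)) = 2*(-53 + 1165/341) = 2*(-16908/341) = -33816/341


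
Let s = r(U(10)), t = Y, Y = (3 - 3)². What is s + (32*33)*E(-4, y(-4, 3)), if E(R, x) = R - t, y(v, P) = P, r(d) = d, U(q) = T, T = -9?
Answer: -4233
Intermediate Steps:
U(q) = -9
Y = 0 (Y = 0² = 0)
t = 0
E(R, x) = R (E(R, x) = R - 1*0 = R + 0 = R)
s = -9
s + (32*33)*E(-4, y(-4, 3)) = -9 + (32*33)*(-4) = -9 + 1056*(-4) = -9 - 4224 = -4233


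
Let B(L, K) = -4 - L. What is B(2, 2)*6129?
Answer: -36774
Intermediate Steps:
B(2, 2)*6129 = (-4 - 1*2)*6129 = (-4 - 2)*6129 = -6*6129 = -36774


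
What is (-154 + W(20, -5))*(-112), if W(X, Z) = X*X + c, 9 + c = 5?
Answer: -27104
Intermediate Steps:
c = -4 (c = -9 + 5 = -4)
W(X, Z) = -4 + X² (W(X, Z) = X*X - 4 = X² - 4 = -4 + X²)
(-154 + W(20, -5))*(-112) = (-154 + (-4 + 20²))*(-112) = (-154 + (-4 + 400))*(-112) = (-154 + 396)*(-112) = 242*(-112) = -27104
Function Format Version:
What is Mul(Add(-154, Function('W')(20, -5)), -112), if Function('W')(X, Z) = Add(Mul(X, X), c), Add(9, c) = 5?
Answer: -27104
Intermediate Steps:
c = -4 (c = Add(-9, 5) = -4)
Function('W')(X, Z) = Add(-4, Pow(X, 2)) (Function('W')(X, Z) = Add(Mul(X, X), -4) = Add(Pow(X, 2), -4) = Add(-4, Pow(X, 2)))
Mul(Add(-154, Function('W')(20, -5)), -112) = Mul(Add(-154, Add(-4, Pow(20, 2))), -112) = Mul(Add(-154, Add(-4, 400)), -112) = Mul(Add(-154, 396), -112) = Mul(242, -112) = -27104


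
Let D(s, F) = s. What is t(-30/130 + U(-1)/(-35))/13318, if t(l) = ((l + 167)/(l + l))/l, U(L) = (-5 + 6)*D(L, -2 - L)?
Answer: 34531315/225447104 ≈ 0.15317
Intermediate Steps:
U(L) = L (U(L) = (-5 + 6)*L = 1*L = L)
t(l) = (167 + l)/(2*l**2) (t(l) = ((167 + l)/((2*l)))/l = ((167 + l)*(1/(2*l)))/l = ((167 + l)/(2*l))/l = (167 + l)/(2*l**2))
t(-30/130 + U(-1)/(-35))/13318 = ((167 + (-30/130 - 1/(-35)))/(2*(-30/130 - 1/(-35))**2))/13318 = ((167 + (-30*1/130 - 1*(-1/35)))/(2*(-30*1/130 - 1*(-1/35))**2))*(1/13318) = ((167 + (-3/13 + 1/35))/(2*(-3/13 + 1/35)**2))*(1/13318) = ((167 - 92/455)/(2*(-92/455)**2))*(1/13318) = ((1/2)*(207025/8464)*(75893/455))*(1/13318) = (34531315/16928)*(1/13318) = 34531315/225447104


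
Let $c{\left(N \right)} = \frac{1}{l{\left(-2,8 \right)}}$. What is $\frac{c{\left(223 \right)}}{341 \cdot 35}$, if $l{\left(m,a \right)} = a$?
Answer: $\frac{1}{95480} \approx 1.0473 \cdot 10^{-5}$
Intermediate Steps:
$c{\left(N \right)} = \frac{1}{8}$
$\frac{c{\left(223 \right)}}{341 \cdot 35} = \frac{1}{8 \cdot 341 \cdot 35} = \frac{1}{8 \cdot 11935} = \frac{1}{8} \cdot \frac{1}{11935} = \frac{1}{95480}$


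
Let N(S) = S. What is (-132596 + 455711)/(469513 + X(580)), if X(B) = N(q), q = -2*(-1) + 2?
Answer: 323115/469517 ≈ 0.68819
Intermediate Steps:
q = 4 (q = 2 + 2 = 4)
X(B) = 4
(-132596 + 455711)/(469513 + X(580)) = (-132596 + 455711)/(469513 + 4) = 323115/469517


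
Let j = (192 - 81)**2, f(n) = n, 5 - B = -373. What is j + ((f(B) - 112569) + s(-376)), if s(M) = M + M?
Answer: -100622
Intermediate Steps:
s(M) = 2*M
B = 378 (B = 5 - 1*(-373) = 5 + 373 = 378)
j = 12321 (j = 111**2 = 12321)
j + ((f(B) - 112569) + s(-376)) = 12321 + ((378 - 112569) + 2*(-376)) = 12321 + (-112191 - 752) = 12321 - 112943 = -100622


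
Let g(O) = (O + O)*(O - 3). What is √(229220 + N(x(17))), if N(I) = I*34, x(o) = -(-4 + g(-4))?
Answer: 2*√56863 ≈ 476.92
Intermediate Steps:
g(O) = 2*O*(-3 + O) (g(O) = (2*O)*(-3 + O) = 2*O*(-3 + O))
x(o) = -52 (x(o) = -(-4 + 2*(-4)*(-3 - 4)) = -(-4 + 2*(-4)*(-7)) = -(-4 + 56) = -1*52 = -52)
N(I) = 34*I
√(229220 + N(x(17))) = √(229220 + 34*(-52)) = √(229220 - 1768) = √227452 = 2*√56863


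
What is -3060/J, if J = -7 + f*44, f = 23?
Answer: -204/67 ≈ -3.0448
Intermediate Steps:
J = 1005 (J = -7 + 23*44 = -7 + 1012 = 1005)
-3060/J = -3060/1005 = -3060*1/1005 = -204/67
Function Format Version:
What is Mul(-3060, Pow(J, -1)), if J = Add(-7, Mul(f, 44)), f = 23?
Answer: Rational(-204, 67) ≈ -3.0448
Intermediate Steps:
J = 1005 (J = Add(-7, Mul(23, 44)) = Add(-7, 1012) = 1005)
Mul(-3060, Pow(J, -1)) = Mul(-3060, Pow(1005, -1)) = Mul(-3060, Rational(1, 1005)) = Rational(-204, 67)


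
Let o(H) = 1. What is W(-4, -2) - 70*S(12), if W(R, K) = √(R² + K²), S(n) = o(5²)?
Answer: -70 + 2*√5 ≈ -65.528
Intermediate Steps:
S(n) = 1
W(R, K) = √(K² + R²)
W(-4, -2) - 70*S(12) = √((-2)² + (-4)²) - 70*1 = √(4 + 16) - 70 = √20 - 70 = 2*√5 - 70 = -70 + 2*√5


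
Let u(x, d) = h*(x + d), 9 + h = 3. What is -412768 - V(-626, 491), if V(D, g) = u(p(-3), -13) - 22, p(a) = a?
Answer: -412842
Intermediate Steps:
h = -6 (h = -9 + 3 = -6)
u(x, d) = -6*d - 6*x (u(x, d) = -6*(x + d) = -6*(d + x) = -6*d - 6*x)
V(D, g) = 74 (V(D, g) = (-6*(-13) - 6*(-3)) - 22 = (78 + 18) - 22 = 96 - 22 = 74)
-412768 - V(-626, 491) = -412768 - 1*74 = -412768 - 74 = -412842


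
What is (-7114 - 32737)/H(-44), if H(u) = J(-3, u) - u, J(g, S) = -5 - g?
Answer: -5693/6 ≈ -948.83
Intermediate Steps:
H(u) = -2 - u (H(u) = (-5 - 1*(-3)) - u = (-5 + 3) - u = -2 - u)
(-7114 - 32737)/H(-44) = (-7114 - 32737)/(-2 - 1*(-44)) = -39851/(-2 + 44) = -39851/42 = -39851*1/42 = -5693/6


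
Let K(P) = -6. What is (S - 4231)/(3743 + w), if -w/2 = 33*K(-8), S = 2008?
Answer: -2223/4139 ≈ -0.53709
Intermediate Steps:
w = 396 (w = -66*(-6) = -2*(-198) = 396)
(S - 4231)/(3743 + w) = (2008 - 4231)/(3743 + 396) = -2223/4139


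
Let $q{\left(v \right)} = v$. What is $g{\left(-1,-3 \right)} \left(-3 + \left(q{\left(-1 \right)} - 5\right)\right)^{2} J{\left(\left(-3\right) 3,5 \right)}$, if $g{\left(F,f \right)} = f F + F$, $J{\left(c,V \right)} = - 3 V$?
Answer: $-2430$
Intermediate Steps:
$g{\left(F,f \right)} = F + F f$ ($g{\left(F,f \right)} = F f + F = F + F f$)
$g{\left(-1,-3 \right)} \left(-3 + \left(q{\left(-1 \right)} - 5\right)\right)^{2} J{\left(\left(-3\right) 3,5 \right)} = - (1 - 3) \left(-3 - 6\right)^{2} \left(\left(-3\right) 5\right) = \left(-1\right) \left(-2\right) \left(-3 - 6\right)^{2} \left(-15\right) = 2 \left(-9\right)^{2} \left(-15\right) = 2 \cdot 81 \left(-15\right) = 162 \left(-15\right) = -2430$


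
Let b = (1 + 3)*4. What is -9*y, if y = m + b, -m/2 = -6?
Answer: -252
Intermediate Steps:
m = 12 (m = -2*(-6) = 12)
b = 16 (b = 4*4 = 16)
y = 28 (y = 12 + 16 = 28)
-9*y = -9*28 = -252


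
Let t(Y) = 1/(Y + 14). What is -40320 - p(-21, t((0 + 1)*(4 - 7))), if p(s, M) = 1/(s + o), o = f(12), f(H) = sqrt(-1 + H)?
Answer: -17337579/430 + sqrt(11)/430 ≈ -40320.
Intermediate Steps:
o = sqrt(11) (o = sqrt(-1 + 12) = sqrt(11) ≈ 3.3166)
t(Y) = 1/(14 + Y)
p(s, M) = 1/(s + sqrt(11))
-40320 - p(-21, t((0 + 1)*(4 - 7))) = -40320 - 1/(-21 + sqrt(11))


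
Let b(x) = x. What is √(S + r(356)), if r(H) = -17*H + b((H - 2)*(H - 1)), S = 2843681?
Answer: √2963299 ≈ 1721.4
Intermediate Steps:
r(H) = -17*H + (-1 + H)*(-2 + H) (r(H) = -17*H + (H - 2)*(H - 1) = -17*H + (-2 + H)*(-1 + H) = -17*H + (-1 + H)*(-2 + H))
√(S + r(356)) = √(2843681 + (2 + 356² - 20*356)) = √(2843681 + (2 + 126736 - 7120)) = √(2843681 + 119618) = √2963299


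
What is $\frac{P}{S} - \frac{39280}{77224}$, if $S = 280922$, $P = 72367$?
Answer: $- \frac{3455677}{13765178} \approx -0.25104$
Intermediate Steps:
$\frac{P}{S} - \frac{39280}{77224} = \frac{72367}{280922} - \frac{39280}{77224} = 72367 \cdot \frac{1}{280922} - \frac{4910}{9653} = \frac{72367}{280922} - \frac{4910}{9653} = - \frac{3455677}{13765178}$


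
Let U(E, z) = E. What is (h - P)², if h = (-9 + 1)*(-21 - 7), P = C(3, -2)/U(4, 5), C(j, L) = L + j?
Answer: 801025/16 ≈ 50064.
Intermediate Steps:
P = ¼ (P = (-2 + 3)/4 = 1*(¼) = ¼ ≈ 0.25000)
h = 224 (h = -8*(-28) = 224)
(h - P)² = (224 - 1*¼)² = (224 - ¼)² = (895/4)² = 801025/16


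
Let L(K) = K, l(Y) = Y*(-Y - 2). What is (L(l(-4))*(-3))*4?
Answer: 96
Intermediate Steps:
l(Y) = Y*(-2 - Y)
(L(l(-4))*(-3))*4 = (-1*(-4)*(2 - 4)*(-3))*4 = (-1*(-4)*(-2)*(-3))*4 = -8*(-3)*4 = 24*4 = 96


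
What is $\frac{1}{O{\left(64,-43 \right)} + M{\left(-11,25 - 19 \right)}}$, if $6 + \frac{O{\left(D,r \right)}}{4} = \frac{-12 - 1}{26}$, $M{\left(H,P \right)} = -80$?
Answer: $- \frac{1}{106} \approx -0.009434$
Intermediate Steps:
$O{\left(D,r \right)} = -26$ ($O{\left(D,r \right)} = -24 + 4 \frac{-12 - 1}{26} = -24 + 4 \left(\left(-13\right) \frac{1}{26}\right) = -24 + 4 \left(- \frac{1}{2}\right) = -24 - 2 = -26$)
$\frac{1}{O{\left(64,-43 \right)} + M{\left(-11,25 - 19 \right)}} = \frac{1}{-26 - 80} = \frac{1}{-106} = - \frac{1}{106}$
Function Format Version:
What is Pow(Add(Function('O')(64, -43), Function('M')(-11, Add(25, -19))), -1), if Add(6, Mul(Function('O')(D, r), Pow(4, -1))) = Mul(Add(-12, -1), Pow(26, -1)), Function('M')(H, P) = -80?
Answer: Rational(-1, 106) ≈ -0.0094340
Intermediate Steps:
Function('O')(D, r) = -26 (Function('O')(D, r) = Add(-24, Mul(4, Mul(Add(-12, -1), Pow(26, -1)))) = Add(-24, Mul(4, Mul(-13, Rational(1, 26)))) = Add(-24, Mul(4, Rational(-1, 2))) = Add(-24, -2) = -26)
Pow(Add(Function('O')(64, -43), Function('M')(-11, Add(25, -19))), -1) = Pow(Add(-26, -80), -1) = Pow(-106, -1) = Rational(-1, 106)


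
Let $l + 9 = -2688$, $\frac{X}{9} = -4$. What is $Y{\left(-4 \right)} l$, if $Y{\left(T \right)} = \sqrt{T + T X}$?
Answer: $- 5394 \sqrt{35} \approx -31911.0$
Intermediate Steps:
$X = -36$ ($X = 9 \left(-4\right) = -36$)
$l = -2697$ ($l = -9 - 2688 = -2697$)
$Y{\left(T \right)} = \sqrt{35} \sqrt{- T}$ ($Y{\left(T \right)} = \sqrt{T + T \left(-36\right)} = \sqrt{T - 36 T} = \sqrt{- 35 T} = \sqrt{35} \sqrt{- T}$)
$Y{\left(-4 \right)} l = \sqrt{35} \sqrt{\left(-1\right) \left(-4\right)} \left(-2697\right) = \sqrt{35} \sqrt{4} \left(-2697\right) = \sqrt{35} \cdot 2 \left(-2697\right) = 2 \sqrt{35} \left(-2697\right) = - 5394 \sqrt{35}$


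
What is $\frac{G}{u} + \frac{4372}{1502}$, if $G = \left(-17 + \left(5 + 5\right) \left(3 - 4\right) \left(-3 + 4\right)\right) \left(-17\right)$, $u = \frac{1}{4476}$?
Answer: $\frac{1542919670}{751} \approx 2.0545 \cdot 10^{6}$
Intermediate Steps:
$u = \frac{1}{4476} \approx 0.00022341$
$G = 459$ ($G = \left(-17 + 10 \left(-1\right) 1\right) \left(-17\right) = \left(-17 - 10\right) \left(-17\right) = \left(-27\right) \left(-17\right) = 459$)
$\frac{G}{u} + \frac{4372}{1502} = 459 \frac{1}{\frac{1}{4476}} + \frac{4372}{1502} = 459 \cdot 4476 + 4372 \cdot \frac{1}{1502} = 2054484 + \frac{2186}{751} = \frac{1542919670}{751}$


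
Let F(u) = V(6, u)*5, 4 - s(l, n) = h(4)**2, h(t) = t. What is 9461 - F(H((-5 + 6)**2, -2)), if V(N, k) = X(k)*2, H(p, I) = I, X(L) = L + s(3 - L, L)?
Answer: 9601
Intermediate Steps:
s(l, n) = -12 (s(l, n) = 4 - 1*4**2 = 4 - 1*16 = 4 - 16 = -12)
X(L) = -12 + L (X(L) = L - 12 = -12 + L)
V(N, k) = -24 + 2*k (V(N, k) = (-12 + k)*2 = -24 + 2*k)
F(u) = -120 + 10*u (F(u) = (-24 + 2*u)*5 = -120 + 10*u)
9461 - F(H((-5 + 6)**2, -2)) = 9461 - (-120 + 10*(-2)) = 9461 - (-120 - 20) = 9461 - 1*(-140) = 9461 + 140 = 9601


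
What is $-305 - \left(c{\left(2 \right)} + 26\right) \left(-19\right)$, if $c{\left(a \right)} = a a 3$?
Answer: $417$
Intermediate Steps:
$c{\left(a \right)} = 3 a^{2}$ ($c{\left(a \right)} = a^{2} \cdot 3 = 3 a^{2}$)
$-305 - \left(c{\left(2 \right)} + 26\right) \left(-19\right) = -305 - \left(3 \cdot 2^{2} + 26\right) \left(-19\right) = -305 - \left(3 \cdot 4 + 26\right) \left(-19\right) = -305 - \left(12 + 26\right) \left(-19\right) = -305 - 38 \left(-19\right) = -305 - -722 = -305 + 722 = 417$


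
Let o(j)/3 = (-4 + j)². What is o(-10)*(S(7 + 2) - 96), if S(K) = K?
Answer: -51156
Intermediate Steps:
o(j) = 3*(-4 + j)²
o(-10)*(S(7 + 2) - 96) = (3*(-4 - 10)²)*((7 + 2) - 96) = (3*(-14)²)*(9 - 96) = (3*196)*(-87) = 588*(-87) = -51156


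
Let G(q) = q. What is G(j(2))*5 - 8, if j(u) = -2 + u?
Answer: -8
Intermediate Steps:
G(j(2))*5 - 8 = (-2 + 2)*5 - 8 = 0*5 - 8 = 0 - 8 = -8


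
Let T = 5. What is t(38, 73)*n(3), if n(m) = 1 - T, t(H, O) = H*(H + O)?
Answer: -16872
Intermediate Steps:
n(m) = -4 (n(m) = 1 - 1*5 = 1 - 5 = -4)
t(38, 73)*n(3) = (38*(38 + 73))*(-4) = (38*111)*(-4) = 4218*(-4) = -16872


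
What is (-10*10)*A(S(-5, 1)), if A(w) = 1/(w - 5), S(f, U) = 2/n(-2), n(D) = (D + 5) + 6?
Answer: 900/43 ≈ 20.930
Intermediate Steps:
n(D) = 11 + D (n(D) = (5 + D) + 6 = 11 + D)
S(f, U) = 2/9 (S(f, U) = 2/(11 - 2) = 2/9)
A(w) = 1/(-5 + w)
(-10*10)*A(S(-5, 1)) = (-10*10)/(-5 + 2/9) = -100/(-43/9) = -100*(-9/43) = 900/43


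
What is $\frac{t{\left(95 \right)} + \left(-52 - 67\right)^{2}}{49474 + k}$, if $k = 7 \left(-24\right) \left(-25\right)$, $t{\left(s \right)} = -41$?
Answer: $\frac{7060}{26837} \approx 0.26307$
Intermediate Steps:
$k = 4200$ ($k = \left(-168\right) \left(-25\right) = 4200$)
$\frac{t{\left(95 \right)} + \left(-52 - 67\right)^{2}}{49474 + k} = \frac{-41 + \left(-52 - 67\right)^{2}}{49474 + 4200} = \frac{-41 + \left(-119\right)^{2}}{53674} = \left(-41 + 14161\right) \frac{1}{53674} = 14120 \cdot \frac{1}{53674} = \frac{7060}{26837}$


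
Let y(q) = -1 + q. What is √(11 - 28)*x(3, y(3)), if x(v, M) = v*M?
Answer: 6*I*√17 ≈ 24.739*I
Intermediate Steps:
x(v, M) = M*v
√(11 - 28)*x(3, y(3)) = √(11 - 28)*((-1 + 3)*3) = √(-17)*(2*3) = (I*√17)*6 = 6*I*√17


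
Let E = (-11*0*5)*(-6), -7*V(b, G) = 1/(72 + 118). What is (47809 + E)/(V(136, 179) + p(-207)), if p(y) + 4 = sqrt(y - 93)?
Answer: -338340946370/558983041 - 845693401000*I*sqrt(3)/558983041 ≈ -605.28 - 2620.4*I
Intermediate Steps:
p(y) = -4 + sqrt(-93 + y) (p(y) = -4 + sqrt(y - 93) = -4 + sqrt(-93 + y))
V(b, G) = -1/1330 (V(b, G) = -1/(7*(72 + 118)) = -1/7/190 = -1/7*1/190 = -1/1330)
E = 0 (E = (0*5)*(-6) = 0*(-6) = 0)
(47809 + E)/(V(136, 179) + p(-207)) = (47809 + 0)/(-1/1330 + (-4 + sqrt(-93 - 207))) = 47809/(-1/1330 + (-4 + sqrt(-300))) = 47809/(-1/1330 + (-4 + 10*I*sqrt(3))) = 47809/(-5321/1330 + 10*I*sqrt(3))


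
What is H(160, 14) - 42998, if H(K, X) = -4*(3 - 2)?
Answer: -43002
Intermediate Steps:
H(K, X) = -4 (H(K, X) = -4*1 = -4)
H(160, 14) - 42998 = -4 - 42998 = -43002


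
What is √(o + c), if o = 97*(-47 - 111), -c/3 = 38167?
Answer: I*√129827 ≈ 360.31*I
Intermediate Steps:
c = -114501 (c = -3*38167 = -114501)
o = -15326 (o = 97*(-158) = -15326)
√(o + c) = √(-15326 - 114501) = √(-129827) = I*√129827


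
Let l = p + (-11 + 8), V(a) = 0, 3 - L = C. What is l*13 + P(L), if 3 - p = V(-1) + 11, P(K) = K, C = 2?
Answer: -142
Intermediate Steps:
L = 1 (L = 3 - 1*2 = 3 - 2 = 1)
p = -8 (p = 3 - (0 + 11) = 3 - 1*11 = 3 - 11 = -8)
l = -11 (l = -8 + (-11 + 8) = -8 - 3 = -11)
l*13 + P(L) = -11*13 + 1 = -143 + 1 = -142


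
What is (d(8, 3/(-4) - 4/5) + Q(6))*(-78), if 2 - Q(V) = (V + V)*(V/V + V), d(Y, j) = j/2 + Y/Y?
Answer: 127569/20 ≈ 6378.5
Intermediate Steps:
d(Y, j) = 1 + j/2 (d(Y, j) = j*(1/2) + 1 = j/2 + 1 = 1 + j/2)
Q(V) = 2 - 2*V*(1 + V) (Q(V) = 2 - (V + V)*(V/V + V) = 2 - 2*V*(1 + V))
(d(8, 3/(-4) - 4/5) + Q(6))*(-78) = ((1 + (3/(-4) - 4/5)/2) + (2 - 2*6 - 2*6**2))*(-78) = ((1 + (3*(-1/4) - 4*1/5)/2) + (2 - 12 - 2*36))*(-78) = ((1 + (-3/4 - 4/5)/2) + (2 - 12 - 72))*(-78) = ((1 + (1/2)*(-31/20)) - 82)*(-78) = ((1 - 31/40) - 82)*(-78) = (9/40 - 82)*(-78) = -3271/40*(-78) = 127569/20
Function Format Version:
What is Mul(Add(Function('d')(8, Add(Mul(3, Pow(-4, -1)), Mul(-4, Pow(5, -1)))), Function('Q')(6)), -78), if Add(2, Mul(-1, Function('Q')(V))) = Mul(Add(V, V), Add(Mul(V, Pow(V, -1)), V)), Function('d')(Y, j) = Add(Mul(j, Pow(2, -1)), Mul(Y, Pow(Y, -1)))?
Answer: Rational(127569, 20) ≈ 6378.5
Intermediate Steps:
Function('d')(Y, j) = Add(1, Mul(Rational(1, 2), j)) (Function('d')(Y, j) = Add(Mul(j, Rational(1, 2)), 1) = Add(Mul(Rational(1, 2), j), 1) = Add(1, Mul(Rational(1, 2), j)))
Function('Q')(V) = Add(2, Mul(-2, V, Add(1, V))) (Function('Q')(V) = Add(2, Mul(-1, Mul(Add(V, V), Add(Mul(V, Pow(V, -1)), V)))) = Add(2, Mul(-1, Mul(Mul(2, V), Add(1, V)))) = Add(2, Mul(-1, Mul(2, V, Add(1, V)))) = Add(2, Mul(-2, V, Add(1, V))))
Mul(Add(Function('d')(8, Add(Mul(3, Pow(-4, -1)), Mul(-4, Pow(5, -1)))), Function('Q')(6)), -78) = Mul(Add(Add(1, Mul(Rational(1, 2), Add(Mul(3, Pow(-4, -1)), Mul(-4, Pow(5, -1))))), Add(2, Mul(-2, 6), Mul(-2, Pow(6, 2)))), -78) = Mul(Add(Add(1, Mul(Rational(1, 2), Add(Mul(3, Rational(-1, 4)), Mul(-4, Rational(1, 5))))), Add(2, -12, Mul(-2, 36))), -78) = Mul(Add(Add(1, Mul(Rational(1, 2), Add(Rational(-3, 4), Rational(-4, 5)))), Add(2, -12, -72)), -78) = Mul(Add(Add(1, Mul(Rational(1, 2), Rational(-31, 20))), -82), -78) = Mul(Add(Add(1, Rational(-31, 40)), -82), -78) = Mul(Add(Rational(9, 40), -82), -78) = Mul(Rational(-3271, 40), -78) = Rational(127569, 20)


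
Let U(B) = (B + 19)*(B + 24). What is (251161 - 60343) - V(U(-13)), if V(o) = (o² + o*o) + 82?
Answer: 182024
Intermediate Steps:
U(B) = (19 + B)*(24 + B)
V(o) = 82 + 2*o² (V(o) = (o² + o²) + 82 = 2*o² + 82 = 82 + 2*o²)
(251161 - 60343) - V(U(-13)) = (251161 - 60343) - (82 + 2*(456 + (-13)² + 43*(-13))²) = 190818 - (82 + 2*(456 + 169 - 559)²) = 190818 - (82 + 2*66²) = 190818 - (82 + 2*4356) = 190818 - (82 + 8712) = 190818 - 1*8794 = 190818 - 8794 = 182024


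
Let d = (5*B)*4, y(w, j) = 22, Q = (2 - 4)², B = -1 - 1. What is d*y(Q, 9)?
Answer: -880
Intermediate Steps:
B = -2
Q = 4 (Q = (-2)² = 4)
d = -40 (d = (5*(-2))*4 = -10*4 = -40)
d*y(Q, 9) = -40*22 = -880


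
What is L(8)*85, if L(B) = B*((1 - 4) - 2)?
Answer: -3400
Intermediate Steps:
L(B) = -5*B (L(B) = B*(-3 - 2) = B*(-5) = -5*B)
L(8)*85 = -5*8*85 = -40*85 = -3400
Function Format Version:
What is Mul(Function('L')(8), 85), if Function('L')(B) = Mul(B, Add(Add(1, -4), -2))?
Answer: -3400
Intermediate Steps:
Function('L')(B) = Mul(-5, B) (Function('L')(B) = Mul(B, Add(-3, -2)) = Mul(B, -5) = Mul(-5, B))
Mul(Function('L')(8), 85) = Mul(Mul(-5, 8), 85) = Mul(-40, 85) = -3400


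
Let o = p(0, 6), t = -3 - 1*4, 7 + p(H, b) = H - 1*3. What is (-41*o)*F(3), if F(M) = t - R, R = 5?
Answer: -4920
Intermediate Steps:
p(H, b) = -10 + H (p(H, b) = -7 + (H - 1*3) = -7 + (H - 3) = -7 + (-3 + H) = -10 + H)
t = -7 (t = -3 - 4 = -7)
F(M) = -12 (F(M) = -7 - 1*5 = -7 - 5 = -12)
o = -10 (o = -10 + 0 = -10)
(-41*o)*F(3) = -41*(-10)*(-12) = 410*(-12) = -4920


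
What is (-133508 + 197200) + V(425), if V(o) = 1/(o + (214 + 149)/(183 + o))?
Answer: 16481133604/258763 ≈ 63692.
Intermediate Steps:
V(o) = 1/(o + 363/(183 + o))
(-133508 + 197200) + V(425) = (-133508 + 197200) + (183 + 425)/(363 + 425**2 + 183*425) = 63692 + 608/(363 + 180625 + 77775) = 63692 + 608/258763 = 16481133604/258763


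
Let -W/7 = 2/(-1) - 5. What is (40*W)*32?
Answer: 62720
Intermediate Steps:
W = 49 (W = -7*(2/(-1) - 5) = -7*(-1*2 - 5) = -7*(-2 - 5) = -7*(-7) = 49)
(40*W)*32 = (40*49)*32 = 1960*32 = 62720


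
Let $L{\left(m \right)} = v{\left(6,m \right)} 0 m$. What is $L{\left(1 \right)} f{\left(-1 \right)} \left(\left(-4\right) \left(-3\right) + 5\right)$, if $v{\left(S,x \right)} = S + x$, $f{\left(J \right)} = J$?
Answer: $0$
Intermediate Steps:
$L{\left(m \right)} = 0$ ($L{\left(m \right)} = \left(6 + m\right) 0 m = 0 m = 0$)
$L{\left(1 \right)} f{\left(-1 \right)} \left(\left(-4\right) \left(-3\right) + 5\right) = 0 \left(-1\right) \left(\left(-4\right) \left(-3\right) + 5\right) = 0 \left(12 + 5\right) = 0 \cdot 17 = 0$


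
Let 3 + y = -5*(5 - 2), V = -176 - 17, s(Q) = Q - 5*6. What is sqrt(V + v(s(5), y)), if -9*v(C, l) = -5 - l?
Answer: 5*I*sqrt(70)/3 ≈ 13.944*I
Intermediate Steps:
s(Q) = -30 + Q (s(Q) = Q - 30 = -30 + Q)
V = -193
y = -18 (y = -3 - 5*(5 - 2) = -3 - 5*3 = -3 - 15 = -18)
v(C, l) = 5/9 + l/9 (v(C, l) = -(-5 - l)/9 = 5/9 + l/9)
sqrt(V + v(s(5), y)) = sqrt(-193 + (5/9 + (1/9)*(-18))) = sqrt(-193 + (5/9 - 2)) = sqrt(-193 - 13/9) = sqrt(-1750/9) = 5*I*sqrt(70)/3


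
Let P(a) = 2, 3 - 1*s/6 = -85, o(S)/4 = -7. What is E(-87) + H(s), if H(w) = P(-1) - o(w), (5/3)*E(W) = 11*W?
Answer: -2721/5 ≈ -544.20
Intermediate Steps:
E(W) = 33*W/5 (E(W) = 3*(11*W)/5 = 33*W/5)
o(S) = -28 (o(S) = 4*(-7) = -28)
s = 528 (s = 18 - 6*(-85) = 18 + 510 = 528)
H(w) = 30 (H(w) = 2 - 1*(-28) = 2 + 28 = 30)
E(-87) + H(s) = (33/5)*(-87) + 30 = -2871/5 + 30 = -2721/5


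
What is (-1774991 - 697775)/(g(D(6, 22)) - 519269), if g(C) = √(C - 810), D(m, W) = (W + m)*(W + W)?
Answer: 1284030728054/269640293939 + 2472766*√422/269640293939 ≈ 4.7622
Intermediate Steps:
D(m, W) = 2*W*(W + m) (D(m, W) = (W + m)*(2*W) = 2*W*(W + m))
g(C) = √(-810 + C)
(-1774991 - 697775)/(g(D(6, 22)) - 519269) = (-1774991 - 697775)/(√(-810 + 2*22*(22 + 6)) - 519269) = -2472766/(√(-810 + 2*22*28) - 519269) = -2472766/(√(-810 + 1232) - 519269) = -2472766/(√422 - 519269) = -2472766/(-519269 + √422)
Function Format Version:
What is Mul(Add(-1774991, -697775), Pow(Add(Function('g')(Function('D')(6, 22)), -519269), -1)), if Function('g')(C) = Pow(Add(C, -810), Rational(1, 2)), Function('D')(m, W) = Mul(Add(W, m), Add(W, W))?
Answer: Add(Rational(1284030728054, 269640293939), Mul(Rational(2472766, 269640293939), Pow(422, Rational(1, 2)))) ≈ 4.7622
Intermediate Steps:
Function('D')(m, W) = Mul(2, W, Add(W, m)) (Function('D')(m, W) = Mul(Add(W, m), Mul(2, W)) = Mul(2, W, Add(W, m)))
Function('g')(C) = Pow(Add(-810, C), Rational(1, 2))
Mul(Add(-1774991, -697775), Pow(Add(Function('g')(Function('D')(6, 22)), -519269), -1)) = Mul(Add(-1774991, -697775), Pow(Add(Pow(Add(-810, Mul(2, 22, Add(22, 6))), Rational(1, 2)), -519269), -1)) = Mul(-2472766, Pow(Add(Pow(Add(-810, Mul(2, 22, 28)), Rational(1, 2)), -519269), -1)) = Mul(-2472766, Pow(Add(Pow(Add(-810, 1232), Rational(1, 2)), -519269), -1)) = Mul(-2472766, Pow(Add(Pow(422, Rational(1, 2)), -519269), -1)) = Mul(-2472766, Pow(Add(-519269, Pow(422, Rational(1, 2))), -1))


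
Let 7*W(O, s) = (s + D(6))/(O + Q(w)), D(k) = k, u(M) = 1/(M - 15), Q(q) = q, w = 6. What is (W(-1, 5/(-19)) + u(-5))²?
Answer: 91809/7075600 ≈ 0.012975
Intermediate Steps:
u(M) = 1/(-15 + M)
W(O, s) = (6 + s)/(7*(6 + O)) (W(O, s) = ((s + 6)/(O + 6))/7 = ((6 + s)/(6 + O))/7 = (6 + s)/(7*(6 + O)))
(W(-1, 5/(-19)) + u(-5))² = ((6 + 5/(-19))/(7*(6 - 1)) + 1/(-15 - 5))² = ((⅐)*(6 + 5*(-1/19))/5 + 1/(-20))² = ((⅐)*(⅕)*(6 - 5/19) - 1/20)² = ((⅐)*(⅕)*(109/19) - 1/20)² = (109/665 - 1/20)² = (303/2660)² = 91809/7075600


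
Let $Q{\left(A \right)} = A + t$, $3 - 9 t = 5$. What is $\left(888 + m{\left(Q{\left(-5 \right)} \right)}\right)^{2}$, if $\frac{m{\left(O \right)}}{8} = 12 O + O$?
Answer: $\frac{9634816}{81} \approx 1.1895 \cdot 10^{5}$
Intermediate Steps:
$t = - \frac{2}{9}$ ($t = \frac{1}{3} - \frac{5}{9} = - \frac{2}{9} \approx -0.22222$)
$Q{\left(A \right)} = - \frac{2}{9} + A$ ($Q{\left(A \right)} = A - \frac{2}{9} = - \frac{2}{9} + A$)
$m{\left(O \right)} = 104 O$ ($m{\left(O \right)} = 8 \left(12 O + O\right) = 8 \cdot 13 O = 104 O$)
$\left(888 + m{\left(Q{\left(-5 \right)} \right)}\right)^{2} = \left(888 + 104 \left(- \frac{2}{9} - 5\right)\right)^{2} = \left(888 + 104 \left(- \frac{47}{9}\right)\right)^{2} = \left(888 - \frac{4888}{9}\right)^{2} = \left(\frac{3104}{9}\right)^{2} = \frac{9634816}{81}$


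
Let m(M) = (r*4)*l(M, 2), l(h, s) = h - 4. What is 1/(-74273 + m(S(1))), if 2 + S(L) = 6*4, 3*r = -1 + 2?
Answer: -1/74249 ≈ -1.3468e-5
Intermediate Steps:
l(h, s) = -4 + h
r = 1/3 (r = (-1 + 2)/3 = (1/3)*1 = 1/3 ≈ 0.33333)
S(L) = 22 (S(L) = -2 + 6*4 = -2 + 24 = 22)
m(M) = -16/3 + 4*M/3 (m(M) = ((1/3)*4)*(-4 + M) = 4*(-4 + M)/3 = -16/3 + 4*M/3)
1/(-74273 + m(S(1))) = 1/(-74273 + (-16/3 + (4/3)*22)) = 1/(-74273 + (-16/3 + 88/3)) = 1/(-74273 + 24) = 1/(-74249) = -1/74249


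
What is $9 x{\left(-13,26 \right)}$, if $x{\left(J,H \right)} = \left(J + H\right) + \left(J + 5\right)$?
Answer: $45$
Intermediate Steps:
$x{\left(J,H \right)} = 5 + H + 2 J$ ($x{\left(J,H \right)} = \left(H + J\right) + \left(5 + J\right) = 5 + H + 2 J$)
$9 x{\left(-13,26 \right)} = 9 \left(5 + 26 + 2 \left(-13\right)\right) = 9 \left(5 + 26 - 26\right) = 9 \cdot 5 = 45$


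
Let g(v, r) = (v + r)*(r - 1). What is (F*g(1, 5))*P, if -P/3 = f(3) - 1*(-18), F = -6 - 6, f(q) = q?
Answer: 18144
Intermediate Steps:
g(v, r) = (-1 + r)*(r + v) (g(v, r) = (r + v)*(-1 + r) = (-1 + r)*(r + v))
F = -12
P = -63 (P = -3*(3 - 1*(-18)) = -3*(3 + 18) = -3*21 = -63)
(F*g(1, 5))*P = -12*(5**2 - 1*5 - 1*1 + 5*1)*(-63) = -12*(25 - 5 - 1 + 5)*(-63) = -12*24*(-63) = -288*(-63) = 18144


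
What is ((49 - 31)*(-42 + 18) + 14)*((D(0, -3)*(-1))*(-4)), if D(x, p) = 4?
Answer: -6688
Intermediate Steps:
((49 - 31)*(-42 + 18) + 14)*((D(0, -3)*(-1))*(-4)) = ((49 - 31)*(-42 + 18) + 14)*((4*(-1))*(-4)) = (18*(-24) + 14)*(-4*(-4)) = (-432 + 14)*16 = -418*16 = -6688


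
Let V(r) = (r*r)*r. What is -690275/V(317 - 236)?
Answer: -690275/531441 ≈ -1.2989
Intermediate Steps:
V(r) = r**3 (V(r) = r**2*r = r**3)
-690275/V(317 - 236) = -690275/(317 - 236)**3 = -690275/(81**3) = -690275/531441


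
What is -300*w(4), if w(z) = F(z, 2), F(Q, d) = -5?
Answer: 1500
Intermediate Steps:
w(z) = -5
-300*w(4) = -300*(-5) = 1500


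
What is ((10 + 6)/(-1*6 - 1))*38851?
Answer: -621616/7 ≈ -88802.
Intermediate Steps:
((10 + 6)/(-1*6 - 1))*38851 = (16/(-6 - 1))*38851 = (16/(-7))*38851 = (16*(-1/7))*38851 = -16/7*38851 = -621616/7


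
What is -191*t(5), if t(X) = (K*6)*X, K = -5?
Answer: 28650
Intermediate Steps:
t(X) = -30*X (t(X) = (-5*6)*X = -30*X)
-191*t(5) = -(-5730)*5 = -191*(-150) = 28650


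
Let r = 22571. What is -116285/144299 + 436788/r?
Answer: 60403402877/3256972729 ≈ 18.546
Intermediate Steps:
-116285/144299 + 436788/r = -116285/144299 + 436788/22571 = 60403402877/3256972729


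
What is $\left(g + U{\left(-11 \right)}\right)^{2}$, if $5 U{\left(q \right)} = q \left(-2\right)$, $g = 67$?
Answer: $\frac{127449}{25} \approx 5098.0$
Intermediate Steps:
$U{\left(q \right)} = - \frac{2 q}{5}$ ($U{\left(q \right)} = \frac{q \left(-2\right)}{5} = \frac{\left(-2\right) q}{5} = - \frac{2 q}{5}$)
$\left(g + U{\left(-11 \right)}\right)^{2} = \left(67 - - \frac{22}{5}\right)^{2} = \left(67 + \frac{22}{5}\right)^{2} = \left(\frac{357}{5}\right)^{2} = \frac{127449}{25}$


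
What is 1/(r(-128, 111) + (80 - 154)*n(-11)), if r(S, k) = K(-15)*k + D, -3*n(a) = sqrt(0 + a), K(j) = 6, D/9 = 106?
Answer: 3645/5919959 - 111*I*sqrt(11)/11839918 ≈ 0.00061571 - 3.1094e-5*I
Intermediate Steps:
D = 954 (D = 9*106 = 954)
n(a) = -sqrt(a)/3 (n(a) = -sqrt(0 + a)/3 = -sqrt(a)/3)
r(S, k) = 954 + 6*k (r(S, k) = 6*k + 954 = 954 + 6*k)
1/(r(-128, 111) + (80 - 154)*n(-11)) = 1/((954 + 6*111) + (80 - 154)*(-I*sqrt(11)/3)) = 1/((954 + 666) - (-74)*I*sqrt(11)/3) = 1/(1620 - (-74)*I*sqrt(11)/3) = 1/(1620 + 74*I*sqrt(11)/3)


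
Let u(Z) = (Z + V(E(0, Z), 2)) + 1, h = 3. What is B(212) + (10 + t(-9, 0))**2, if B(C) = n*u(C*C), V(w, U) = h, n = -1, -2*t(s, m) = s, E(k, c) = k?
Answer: -178951/4 ≈ -44738.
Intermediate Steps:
t(s, m) = -s/2
V(w, U) = 3
u(Z) = 4 + Z (u(Z) = (Z + 3) + 1 = (3 + Z) + 1 = 4 + Z)
B(C) = -4 - C**2 (B(C) = -(4 + C*C) = -(4 + C**2) = -4 - C**2)
B(212) + (10 + t(-9, 0))**2 = (-4 - 1*212**2) + (10 - 1/2*(-9))**2 = (-4 - 1*44944) + (10 + 9/2)**2 = (-4 - 44944) + (29/2)**2 = -44948 + 841/4 = -178951/4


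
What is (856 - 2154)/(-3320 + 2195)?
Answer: 1298/1125 ≈ 1.1538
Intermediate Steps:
(856 - 2154)/(-3320 + 2195) = -1298/(-1125) = -1298*(-1/1125) = 1298/1125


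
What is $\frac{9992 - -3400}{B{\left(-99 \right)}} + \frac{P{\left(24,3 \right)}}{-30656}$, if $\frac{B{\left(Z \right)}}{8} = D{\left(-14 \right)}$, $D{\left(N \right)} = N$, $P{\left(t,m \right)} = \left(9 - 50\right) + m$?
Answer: $- \frac{12829403}{107296} \approx -119.57$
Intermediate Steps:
$P{\left(t,m \right)} = -41 + m$
$B{\left(Z \right)} = -112$ ($B{\left(Z \right)} = 8 \left(-14\right) = -112$)
$\frac{9992 - -3400}{B{\left(-99 \right)}} + \frac{P{\left(24,3 \right)}}{-30656} = \frac{9992 - -3400}{-112} + \frac{-41 + 3}{-30656} = \left(9992 + 3400\right) \left(- \frac{1}{112}\right) - - \frac{19}{15328} = 13392 \left(- \frac{1}{112}\right) + \frac{19}{15328} = - \frac{837}{7} + \frac{19}{15328} = - \frac{12829403}{107296}$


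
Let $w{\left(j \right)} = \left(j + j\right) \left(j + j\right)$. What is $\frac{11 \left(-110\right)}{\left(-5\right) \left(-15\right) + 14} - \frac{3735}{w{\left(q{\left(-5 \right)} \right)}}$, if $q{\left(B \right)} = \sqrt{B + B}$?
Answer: $\frac{56803}{712} \approx 79.78$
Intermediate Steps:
$q{\left(B \right)} = \sqrt{2} \sqrt{B}$ ($q{\left(B \right)} = \sqrt{2 B} = \sqrt{2} \sqrt{B}$)
$w{\left(j \right)} = 4 j^{2}$ ($w{\left(j \right)} = 2 j 2 j = 4 j^{2}$)
$\frac{11 \left(-110\right)}{\left(-5\right) \left(-15\right) + 14} - \frac{3735}{w{\left(q{\left(-5 \right)} \right)}} = \frac{11 \left(-110\right)}{\left(-5\right) \left(-15\right) + 14} - \frac{3735}{4 \left(\sqrt{2} \sqrt{-5}\right)^{2}} = - \frac{1210}{75 + 14} - \frac{3735}{4 \left(\sqrt{2} i \sqrt{5}\right)^{2}} = - \frac{1210}{89} - \frac{3735}{4 \left(i \sqrt{10}\right)^{2}} = \left(-1210\right) \frac{1}{89} - \frac{3735}{4 \left(-10\right)} = - \frac{1210}{89} - \frac{3735}{-40} = - \frac{1210}{89} - - \frac{747}{8} = - \frac{1210}{89} + \frac{747}{8} = \frac{56803}{712}$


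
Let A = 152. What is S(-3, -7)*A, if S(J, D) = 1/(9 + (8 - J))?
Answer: 38/5 ≈ 7.6000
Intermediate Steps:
S(J, D) = 1/(17 - J)
S(-3, -7)*A = -1/(-17 - 3)*152 = -1/(-20)*152 = -1*(-1/20)*152 = (1/20)*152 = 38/5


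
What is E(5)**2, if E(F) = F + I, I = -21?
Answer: 256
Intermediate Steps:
E(F) = -21 + F (E(F) = F - 21 = -21 + F)
E(5)**2 = (-21 + 5)**2 = (-16)**2 = 256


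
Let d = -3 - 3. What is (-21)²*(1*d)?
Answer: -2646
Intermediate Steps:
d = -6
(-21)²*(1*d) = (-21)²*(1*(-6)) = 441*(-6) = -2646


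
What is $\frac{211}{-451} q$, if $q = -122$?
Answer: $\frac{25742}{451} \approx 57.078$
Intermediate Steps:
$\frac{211}{-451} q = \frac{211}{-451} \left(-122\right) = 211 \left(- \frac{1}{451}\right) \left(-122\right) = \left(- \frac{211}{451}\right) \left(-122\right) = \frac{25742}{451}$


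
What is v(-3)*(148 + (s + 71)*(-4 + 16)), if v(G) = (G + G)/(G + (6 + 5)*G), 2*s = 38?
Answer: 614/3 ≈ 204.67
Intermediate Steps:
s = 19 (s = (½)*38 = 19)
v(G) = ⅙ (v(G) = (2*G)/(G + 11*G) = (2*G)/((12*G)) = (2*G)*(1/(12*G)) = ⅙)
v(-3)*(148 + (s + 71)*(-4 + 16)) = (148 + (19 + 71)*(-4 + 16))/6 = (148 + 90*12)/6 = (148 + 1080)/6 = (⅙)*1228 = 614/3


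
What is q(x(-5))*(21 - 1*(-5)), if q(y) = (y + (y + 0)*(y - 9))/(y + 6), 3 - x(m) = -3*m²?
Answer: 1690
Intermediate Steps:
x(m) = 3 + 3*m² (x(m) = 3 - (-3)*m² = 3 + 3*m²)
q(y) = (y + y*(-9 + y))/(6 + y)
q(x(-5))*(21 - 1*(-5)) = ((3 + 3*(-5)²)*(-8 + (3 + 3*(-5)²))/(6 + (3 + 3*(-5)²)))*(21 - 1*(-5)) = ((3 + 3*25)*(-8 + (3 + 3*25))/(6 + (3 + 3*25)))*(21 + 5) = ((3 + 75)*(-8 + (3 + 75))/(6 + (3 + 75)))*26 = (78*(-8 + 78)/(6 + 78))*26 = (78*70/84)*26 = (78*(1/84)*70)*26 = 65*26 = 1690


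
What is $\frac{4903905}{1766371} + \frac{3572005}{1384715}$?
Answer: $\frac{2619999371186}{489184083853} \approx 5.3559$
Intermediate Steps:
$\frac{4903905}{1766371} + \frac{3572005}{1384715} = 4903905 \cdot \frac{1}{1766371} + 3572005 \cdot \frac{1}{1384715} = \frac{4903905}{1766371} + \frac{714401}{276943} = \frac{2619999371186}{489184083853}$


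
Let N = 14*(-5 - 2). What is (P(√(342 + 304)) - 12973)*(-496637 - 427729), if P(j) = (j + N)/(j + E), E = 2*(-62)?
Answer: 29438096663824/2455 + 4005586*√646/2455 ≈ 1.1991e+10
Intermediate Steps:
N = -98 (N = 14*(-7) = -98)
E = -124
P(j) = (-98 + j)/(-124 + j) (P(j) = (j - 98)/(j - 124) = (-98 + j)/(-124 + j))
(P(√(342 + 304)) - 12973)*(-496637 - 427729) = ((-98 + √(342 + 304))/(-124 + √(342 + 304)) - 12973)*(-496637 - 427729) = ((-98 + √646)/(-124 + √646) - 12973)*(-924366) = (-12973 + (-98 + √646)/(-124 + √646))*(-924366) = 11991800118 - 924366*(-98 + √646)/(-124 + √646)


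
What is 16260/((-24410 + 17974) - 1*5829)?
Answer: -3252/2453 ≈ -1.3257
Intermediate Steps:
16260/((-24410 + 17974) - 1*5829) = 16260/(-6436 - 5829) = 16260/(-12265) = 16260*(-1/12265) = -3252/2453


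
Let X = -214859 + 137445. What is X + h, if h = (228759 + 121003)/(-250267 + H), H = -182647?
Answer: -16756977079/216457 ≈ -77415.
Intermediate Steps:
X = -77414
h = -174881/216457 (h = (228759 + 121003)/(-250267 - 182647) = 349762/(-432914) = 349762*(-1/432914) = -174881/216457 ≈ -0.80793)
X + h = -77414 - 174881/216457 = -16756977079/216457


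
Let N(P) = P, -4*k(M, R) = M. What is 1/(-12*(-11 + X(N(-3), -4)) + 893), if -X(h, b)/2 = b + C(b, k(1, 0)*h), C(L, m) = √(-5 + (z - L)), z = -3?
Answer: 929/865345 - 48*I/865345 ≈ 0.0010736 - 5.5469e-5*I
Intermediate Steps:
k(M, R) = -M/4
C(L, m) = √(-8 - L) (C(L, m) = √(-5 + (-3 - L)) = √(-8 - L))
X(h, b) = -2*b - 2*√(-8 - b) (X(h, b) = -2*(b + √(-8 - b)) = -2*b - 2*√(-8 - b))
1/(-12*(-11 + X(N(-3), -4)) + 893) = 1/(-12*(-11 + (-2*(-4) - 2*√(-8 - 1*(-4)))) + 893) = 1/(-12*(-11 + (8 - 2*√(-8 + 4))) + 893) = 1/(-12*(-11 + (8 - 4*I)) + 893) = 1/(-12*(-3 - 4*I) + 893) = 1/((36 + 48*I) + 893) = 1/(929 + 48*I) = (929 - 48*I)/865345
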